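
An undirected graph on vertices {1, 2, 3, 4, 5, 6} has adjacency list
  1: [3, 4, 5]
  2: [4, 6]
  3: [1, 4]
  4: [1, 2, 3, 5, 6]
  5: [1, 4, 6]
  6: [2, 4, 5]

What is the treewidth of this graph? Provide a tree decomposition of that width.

Treewidth 2.
One such decomposition:
Bags: B1 = {1, 3, 4}  B2 = {1, 4, 5}  B3 = {4, 5, 6}  B4 = {2, 4, 6}
Tree: B1–B2, B2–B3, B3–B4

Each bag holds 3 vertices, so the decomposition has width 2, which upper-bounds the treewidth. On the other hand G contains the 3-clique {1, 3, 4}. A clique must lie in a single bag of any decomposition, so no decomposition can have width below 2. Hence tw(G) = 2 exactly.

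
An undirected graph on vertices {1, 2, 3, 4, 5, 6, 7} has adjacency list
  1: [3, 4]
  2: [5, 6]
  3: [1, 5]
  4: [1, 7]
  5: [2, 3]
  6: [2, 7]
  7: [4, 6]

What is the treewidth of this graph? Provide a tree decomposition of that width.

Each bag holds 3 vertices, so the decomposition has width 2, which upper-bounds the treewidth. Since 4–7–6–2–5–3–1–4 is a cycle in G, G is not acyclic. Forests are exactly the graphs of treewidth ≤ 1, so tw(G) ≥ 2. The upper and lower bounds meet at 2, so that is the treewidth.

Treewidth 2.
One optimal decomposition is:
Bags: B1 = {4, 6, 7}  B2 = {2, 4, 6}  B3 = {2, 4, 5}  B4 = {3, 4, 5}  B5 = {1, 3, 4}
Tree: B1–B2, B2–B3, B3–B4, B4–B5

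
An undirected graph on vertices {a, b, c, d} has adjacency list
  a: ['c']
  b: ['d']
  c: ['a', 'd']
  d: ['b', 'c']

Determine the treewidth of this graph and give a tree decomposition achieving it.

Treewidth 1.
Bags: B1 = {a, c}  B2 = {c, d}  B3 = {b, d}
Tree: B1–B2, B2–B3

Each bag holds 2 vertices, so the decomposition has width 1, which upper-bounds the treewidth. Any graph with an edge has treewidth ≥ 1, and G has the edge a–c. Hence tw(G) = 1 exactly.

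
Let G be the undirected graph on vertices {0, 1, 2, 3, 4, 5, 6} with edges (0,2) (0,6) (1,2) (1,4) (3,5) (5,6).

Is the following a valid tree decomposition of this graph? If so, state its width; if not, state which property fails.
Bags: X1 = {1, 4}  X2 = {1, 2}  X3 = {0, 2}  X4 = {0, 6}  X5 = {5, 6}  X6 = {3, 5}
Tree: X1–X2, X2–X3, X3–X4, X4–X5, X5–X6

Every vertex of G appears in some bag (union = {0, 1, 2, 3, 4, 5, 6}); every edge is covered by a bag; and for each vertex v the set of bags containing v is connected in the bag tree. The decomposition is therefore valid. The largest bag has 2 vertices, so the width is 1.

Yes; width 1.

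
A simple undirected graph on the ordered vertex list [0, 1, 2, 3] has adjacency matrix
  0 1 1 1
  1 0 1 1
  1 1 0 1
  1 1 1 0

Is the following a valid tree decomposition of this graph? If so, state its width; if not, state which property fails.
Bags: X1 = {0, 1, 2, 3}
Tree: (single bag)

Vertex coverage: the bags together contain {0, 1, 2, 3}, the full vertex set. Edge coverage: each edge of G has both endpoints in at least one bag. Running intersection: for every vertex, the bags containing it form a connected subtree. All three properties hold, so this is a valid tree decomposition of width max|bag| − 1 = 3, and hence tw(G) ≤ 3.

Yes; width 3.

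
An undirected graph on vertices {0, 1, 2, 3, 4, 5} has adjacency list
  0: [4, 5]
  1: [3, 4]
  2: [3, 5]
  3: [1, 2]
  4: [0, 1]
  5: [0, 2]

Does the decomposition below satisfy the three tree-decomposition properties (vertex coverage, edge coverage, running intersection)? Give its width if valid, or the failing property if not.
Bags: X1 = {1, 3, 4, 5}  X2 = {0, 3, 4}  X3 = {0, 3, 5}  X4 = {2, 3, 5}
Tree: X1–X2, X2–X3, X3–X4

A tree decomposition must satisfy three properties: every vertex lies in some bag; for every edge, both endpoints lie together in some bag; and for every vertex, the bags containing it form a connected subtree. Here bags containing vertex 5 are not connected in the tree, so the decomposition is invalid.

No — bags containing vertex 5 are not connected in the tree.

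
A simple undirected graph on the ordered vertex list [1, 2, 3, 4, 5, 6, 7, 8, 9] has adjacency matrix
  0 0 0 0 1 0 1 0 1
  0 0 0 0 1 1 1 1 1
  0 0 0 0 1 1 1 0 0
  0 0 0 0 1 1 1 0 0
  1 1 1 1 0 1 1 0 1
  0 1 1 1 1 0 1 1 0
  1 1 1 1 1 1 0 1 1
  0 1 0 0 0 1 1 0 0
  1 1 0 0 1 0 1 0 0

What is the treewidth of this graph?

A width-3 tree decomposition is:
Bags: B1 = {1, 5, 7, 9}  B2 = {2, 5, 7, 9}  B3 = {2, 5, 6, 7}  B4 = {4, 5, 6, 7}  B5 = {3, 5, 6, 7}  B6 = {2, 6, 7, 8}
Tree: B1–B2, B2–B3, B3–B4, B3–B5, B3–B6
Every bag has size at most 4, so the width is 4 − 1 = 3 and tw(G) ≤ 3. For the lower bound, the 4 vertices {2, 6, 7, 8} are pairwise adjacent, and any tree decomposition puts a clique entirely inside one bag — forcing width ≥ 3. Combining the bounds, tw(G) = 3.

3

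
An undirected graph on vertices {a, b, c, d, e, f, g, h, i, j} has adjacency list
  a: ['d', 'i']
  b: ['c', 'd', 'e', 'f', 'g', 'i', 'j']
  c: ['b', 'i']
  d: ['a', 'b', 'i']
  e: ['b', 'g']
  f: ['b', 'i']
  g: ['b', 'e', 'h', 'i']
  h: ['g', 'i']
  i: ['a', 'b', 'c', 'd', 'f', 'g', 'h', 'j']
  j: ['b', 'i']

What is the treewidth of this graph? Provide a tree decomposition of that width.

Treewidth 2.
One optimal decomposition is:
Bags: B1 = {b, g, i}  B2 = {b, d, i}  B3 = {b, f, i}  B4 = {b, i, j}  B5 = {b, c, i}  B6 = {a, d, i}  B7 = {g, h, i}  B8 = {b, e, g}
Tree: B1–B2, B1–B3, B2–B4, B3–B5, B2–B6, B1–B7, B1–B8

The largest bag has 3 vertices, giving width 2; this decomposition certifies tw(G) ≤ 2. On the other hand G contains the 3-clique {b, e, g}. A clique must lie in a single bag of any decomposition, so no decomposition can have width below 2. Combining the bounds, tw(G) = 2.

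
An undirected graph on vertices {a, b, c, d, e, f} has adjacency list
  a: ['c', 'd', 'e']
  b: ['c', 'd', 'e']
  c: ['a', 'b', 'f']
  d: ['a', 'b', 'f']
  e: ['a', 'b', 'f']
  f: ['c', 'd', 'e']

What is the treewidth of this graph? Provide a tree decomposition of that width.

Every bag has size at most 4, so the width is 4 − 1 = 3 and tw(G) ≤ 3. For the lower bound: the 4 vertex sets {b,d}, {e,f}, {c}, {a} are disjoint, each induces a connected subgraph, and every pair is joined by at least one edge of G. Contracting each set to a single vertex therefore yields K_{4} as a minor, and since treewidth is minor-monotone, tw(G) ≥ tw(K_{4}) = 3. Hence tw(G) = 3 exactly.

Treewidth 3.
One optimal decomposition is:
Bags: B1 = {b, c, d, e}  B2 = {c, d, e, f}  B3 = {a, c, d, e}
Tree: B1–B2, B2–B3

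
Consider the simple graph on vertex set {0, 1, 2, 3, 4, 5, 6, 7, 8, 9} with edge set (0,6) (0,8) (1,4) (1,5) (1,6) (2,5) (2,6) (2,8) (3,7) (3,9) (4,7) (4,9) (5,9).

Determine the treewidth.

2

A width-2 tree decomposition is:
Bags: B1 = {0, 6, 8}  B2 = {2, 6, 8}  B3 = {1, 2, 6}  B4 = {1, 2, 5}  B5 = {1, 4, 5}  B6 = {4, 5, 9}  B7 = {4, 7, 9}  B8 = {3, 7, 9}
Tree: B1–B2, B2–B3, B3–B4, B4–B5, B5–B6, B6–B7, B7–B8
Each bag holds 3 vertices, so the decomposition has width 2, which upper-bounds the treewidth. The edges 0–8–2–6–0 form a cycle, so G is not a tree and its treewidth is at least 2. Therefore the treewidth is 2.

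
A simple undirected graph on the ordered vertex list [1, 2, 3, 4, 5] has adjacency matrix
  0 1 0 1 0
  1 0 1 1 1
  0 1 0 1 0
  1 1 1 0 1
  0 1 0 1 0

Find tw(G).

A width-2 tree decomposition is:
Bags: B1 = {1, 2, 4}  B2 = {2, 3, 4}  B3 = {2, 4, 5}
Tree: B1–B2, B2–B3
Each bag holds 3 vertices, so the decomposition has width 2, which upper-bounds the treewidth. For the lower bound, the 3 vertices {1, 2, 4} are pairwise adjacent, and any tree decomposition puts a clique entirely inside one bag — forcing width ≥ 2. Combining the bounds, tw(G) = 2.

2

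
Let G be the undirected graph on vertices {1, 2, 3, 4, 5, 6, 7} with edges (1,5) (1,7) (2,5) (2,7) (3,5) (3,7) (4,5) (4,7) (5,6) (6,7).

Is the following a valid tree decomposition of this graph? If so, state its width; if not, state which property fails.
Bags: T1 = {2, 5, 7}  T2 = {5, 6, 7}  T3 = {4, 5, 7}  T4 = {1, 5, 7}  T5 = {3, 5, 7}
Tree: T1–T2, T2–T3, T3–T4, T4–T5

Yes; width 2.

Every vertex of G appears in some bag (union = {1, 2, 3, 4, 5, 6, 7}); every edge is covered by a bag; and for each vertex v the set of bags containing v is connected in the bag tree. The decomposition is therefore valid. The largest bag has 3 vertices, so the width is 2.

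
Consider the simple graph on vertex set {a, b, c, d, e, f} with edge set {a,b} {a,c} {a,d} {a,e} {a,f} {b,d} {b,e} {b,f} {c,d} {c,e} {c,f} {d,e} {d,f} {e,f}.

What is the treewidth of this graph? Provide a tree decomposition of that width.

Treewidth 4.
Bags: B1 = {a, b, d, e, f}  B2 = {a, c, d, e, f}
Tree: B1–B2

Each bag holds 5 vertices, so the decomposition has width 4, which upper-bounds the treewidth. On the other hand G contains the 5-clique {a, c, d, e, f}. A clique must lie in a single bag of any decomposition, so no decomposition can have width below 4. Combining the bounds, tw(G) = 4.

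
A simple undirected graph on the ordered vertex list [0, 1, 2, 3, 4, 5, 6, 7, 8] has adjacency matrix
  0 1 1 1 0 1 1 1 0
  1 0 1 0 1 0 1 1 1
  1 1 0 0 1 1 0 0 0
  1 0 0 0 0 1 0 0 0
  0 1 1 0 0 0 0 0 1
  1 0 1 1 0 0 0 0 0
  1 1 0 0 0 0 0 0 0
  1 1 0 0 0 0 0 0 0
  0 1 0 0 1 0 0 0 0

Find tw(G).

A width-2 tree decomposition is:
Bags: B1 = {0, 1, 2}  B2 = {0, 1, 7}  B3 = {0, 2, 5}  B4 = {1, 2, 4}  B5 = {0, 3, 5}  B6 = {0, 1, 6}  B7 = {1, 4, 8}
Tree: B1–B2, B1–B3, B1–B4, B3–B5, B2–B6, B4–B7
Each bag holds 3 vertices, so the decomposition has width 2, which upper-bounds the treewidth. Conversely, {0, 1, 2} is a clique of size 3, and the vertices of any clique must share a bag in every tree decomposition; so some bag has ≥ 3 vertices and tw(G) ≥ 2. Hence tw(G) = 2 exactly.

2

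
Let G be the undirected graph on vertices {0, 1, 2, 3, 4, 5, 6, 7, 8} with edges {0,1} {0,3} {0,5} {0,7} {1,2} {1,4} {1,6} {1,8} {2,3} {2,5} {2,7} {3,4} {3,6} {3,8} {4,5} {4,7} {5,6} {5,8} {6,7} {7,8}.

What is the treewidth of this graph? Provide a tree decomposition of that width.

Treewidth 4.
Bags: B1 = {0, 1, 3, 5, 7}  B2 = {1, 2, 3, 5, 7}  B3 = {1, 3, 5, 6, 7}  B4 = {1, 3, 4, 5, 7}  B5 = {1, 3, 5, 7, 8}
Tree: B1–B2, B2–B3, B3–B4, B4–B5

The largest bag has 5 vertices, giving width 4; this decomposition certifies tw(G) ≤ 4. For the lower bound: the 5 vertex sets {0,3}, {2,7}, {5,6}, {1}, {4} are disjoint, each induces a connected subgraph, and every pair is joined by at least one edge of G. Contracting each set to a single vertex therefore yields K_{5} as a minor, and since treewidth is minor-monotone, tw(G) ≥ tw(K_{5}) = 4. Therefore the treewidth is 4.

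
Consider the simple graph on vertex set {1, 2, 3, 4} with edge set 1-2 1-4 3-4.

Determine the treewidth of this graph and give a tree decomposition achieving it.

Each bag holds 2 vertices, so the decomposition has width 1, which upper-bounds the treewidth. G has an edge, so its treewidth is at least 1. Hence tw(G) = 1 exactly.

Treewidth 1.
One such decomposition:
Bags: B1 = {1, 2}  B2 = {1, 4}  B3 = {3, 4}
Tree: B1–B2, B2–B3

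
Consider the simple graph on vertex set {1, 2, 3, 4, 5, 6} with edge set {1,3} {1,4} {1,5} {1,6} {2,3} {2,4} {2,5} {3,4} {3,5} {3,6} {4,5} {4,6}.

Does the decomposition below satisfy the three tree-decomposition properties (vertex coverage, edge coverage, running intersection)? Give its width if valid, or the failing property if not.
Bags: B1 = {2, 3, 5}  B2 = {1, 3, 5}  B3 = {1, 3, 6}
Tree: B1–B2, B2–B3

No — vertex 4 appears in no bag.

A tree decomposition must satisfy three properties: every vertex lies in some bag; for every edge, both endpoints lie together in some bag; and for every vertex, the bags containing it form a connected subtree. Here vertex 4 appears in no bag, so the decomposition is invalid.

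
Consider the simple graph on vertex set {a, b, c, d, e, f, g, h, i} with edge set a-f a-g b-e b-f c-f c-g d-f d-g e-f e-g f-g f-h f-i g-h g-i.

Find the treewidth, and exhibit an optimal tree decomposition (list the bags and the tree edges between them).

Each bag holds 3 vertices, so the decomposition has width 2, which upper-bounds the treewidth. For the lower bound, the 3 vertices {d, f, g} are pairwise adjacent, and any tree decomposition puts a clique entirely inside one bag — forcing width ≥ 2. Therefore the treewidth is 2.

Treewidth 2.
One such decomposition:
Bags: B1 = {e, f, g}  B2 = {f, g, i}  B3 = {d, f, g}  B4 = {f, g, h}  B5 = {b, e, f}  B6 = {a, f, g}  B7 = {c, f, g}
Tree: B1–B2, B2–B3, B2–B4, B1–B5, B2–B6, B2–B7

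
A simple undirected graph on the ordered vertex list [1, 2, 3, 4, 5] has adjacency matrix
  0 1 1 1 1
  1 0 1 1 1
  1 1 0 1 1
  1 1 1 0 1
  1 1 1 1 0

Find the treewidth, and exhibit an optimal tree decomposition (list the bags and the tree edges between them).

Treewidth 4.
Bags: B1 = {1, 2, 3, 4, 5}
Tree: (single bag)

With just one bag of size 5, the width is 5 − 1 = 4, so tw(G) ≤ 4. Conversely, {1, 2, 3, 4, 5} is a clique of size 5, and the vertices of any clique must share a bag in every tree decomposition; so some bag has ≥ 5 vertices and tw(G) ≥ 4. The upper and lower bounds meet at 4, so that is the treewidth.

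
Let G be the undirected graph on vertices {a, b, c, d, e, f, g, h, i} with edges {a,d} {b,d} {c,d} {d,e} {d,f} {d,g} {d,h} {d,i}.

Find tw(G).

1

A width-1 tree decomposition is:
Bags: B1 = {d, i}  B2 = {d, f}  B3 = {a, d}  B4 = {c, d}  B5 = {d, g}  B6 = {d, e}  B7 = {b, d}  B8 = {d, h}
Tree: B1–B2, B2–B3, B2–B4, B3–B5, B4–B6, B1–B7, B3–B8
Each bag holds 2 vertices, so the decomposition has width 1, which upper-bounds the treewidth. G has an edge, so its treewidth is at least 1. Hence tw(G) = 1 exactly.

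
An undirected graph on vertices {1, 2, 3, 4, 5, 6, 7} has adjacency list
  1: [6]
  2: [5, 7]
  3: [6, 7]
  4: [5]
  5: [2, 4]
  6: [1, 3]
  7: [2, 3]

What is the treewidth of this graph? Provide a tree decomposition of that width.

The largest bag has 2 vertices, giving width 1; this decomposition certifies tw(G) ≤ 1. G has an edge, so its treewidth is at least 1. The upper and lower bounds meet at 1, so that is the treewidth.

Treewidth 1.
One optimal decomposition is:
Bags: B1 = {1, 6}  B2 = {3, 6}  B3 = {3, 7}  B4 = {2, 7}  B5 = {2, 5}  B6 = {4, 5}
Tree: B1–B2, B2–B3, B3–B4, B4–B5, B5–B6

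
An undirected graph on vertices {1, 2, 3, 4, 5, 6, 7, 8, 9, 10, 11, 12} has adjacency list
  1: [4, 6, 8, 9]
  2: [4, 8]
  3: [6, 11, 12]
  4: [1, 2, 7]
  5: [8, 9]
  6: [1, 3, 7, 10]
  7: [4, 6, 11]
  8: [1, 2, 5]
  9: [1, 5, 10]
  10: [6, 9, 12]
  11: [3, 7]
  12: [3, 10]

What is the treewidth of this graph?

3

A width-3 tree decomposition is:
Bags: B1 = {2, 5, 8, 9}  B2 = {1, 2, 8, 9}  B3 = {1, 2, 4, 9}  B4 = {1, 4, 9, 10}  B5 = {1, 4, 6, 10}  B6 = {4, 6, 7, 10}  B7 = {6, 7, 10, 12}  B8 = {3, 6, 7, 12}  B9 = {3, 7, 11, 12}
Tree: B1–B2, B2–B3, B3–B4, B4–B5, B5–B6, B6–B7, B7–B8, B8–B9
Every bag has size at most 4, so the width is 4 − 1 = 3 and tw(G) ≤ 3. For the lower bound: the 4 vertex sets {2,5,8}, {9}, {1}, {4,6,7,10} are disjoint, each induces a connected subgraph, and every pair is joined by at least one edge of G. Contracting each set to a single vertex therefore yields K_{4} as a minor, and since treewidth is minor-monotone, tw(G) ≥ tw(K_{4}) = 3. Therefore the treewidth is 3.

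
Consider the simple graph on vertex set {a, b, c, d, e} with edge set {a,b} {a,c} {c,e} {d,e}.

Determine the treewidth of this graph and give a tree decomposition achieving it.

Every bag has size at most 2, so the width is 2 − 1 = 1 and tw(G) ≤ 1. G has an edge, so its treewidth is at least 1. The upper and lower bounds meet at 1, so that is the treewidth.

Treewidth 1.
Bags: B1 = {a, c}  B2 = {c, e}  B3 = {d, e}  B4 = {a, b}
Tree: B1–B2, B2–B3, B1–B4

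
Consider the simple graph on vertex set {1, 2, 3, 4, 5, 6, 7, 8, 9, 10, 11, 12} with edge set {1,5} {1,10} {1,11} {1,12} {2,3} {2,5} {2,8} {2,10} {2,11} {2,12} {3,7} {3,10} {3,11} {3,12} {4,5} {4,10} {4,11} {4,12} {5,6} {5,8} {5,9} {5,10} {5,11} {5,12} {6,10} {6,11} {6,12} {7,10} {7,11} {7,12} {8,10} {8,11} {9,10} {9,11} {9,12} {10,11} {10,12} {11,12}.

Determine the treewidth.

A width-4 tree decomposition is:
Bags: B1 = {2, 5, 10, 11, 12}  B2 = {2, 3, 10, 11, 12}  B3 = {5, 9, 10, 11, 12}  B4 = {2, 5, 8, 10, 11}  B5 = {4, 5, 10, 11, 12}  B6 = {3, 7, 10, 11, 12}  B7 = {5, 6, 10, 11, 12}  B8 = {1, 5, 10, 11, 12}
Tree: B1–B2, B1–B3, B1–B4, B1–B5, B2–B6, B3–B7, B5–B8
Every bag has size at most 5, so the width is 5 − 1 = 4 and tw(G) ≤ 4. On the other hand G contains the 5-clique {2, 5, 8, 10, 11}. A clique must lie in a single bag of any decomposition, so no decomposition can have width below 4. Hence tw(G) = 4 exactly.

4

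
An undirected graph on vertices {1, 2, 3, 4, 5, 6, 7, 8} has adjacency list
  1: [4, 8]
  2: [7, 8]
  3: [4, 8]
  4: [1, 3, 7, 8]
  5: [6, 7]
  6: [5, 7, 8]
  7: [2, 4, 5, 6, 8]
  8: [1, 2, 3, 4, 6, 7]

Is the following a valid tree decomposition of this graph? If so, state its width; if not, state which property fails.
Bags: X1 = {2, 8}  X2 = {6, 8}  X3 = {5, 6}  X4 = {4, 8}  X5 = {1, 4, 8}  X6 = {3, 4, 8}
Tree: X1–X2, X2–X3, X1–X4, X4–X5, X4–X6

No — vertex 7 appears in no bag.

A tree decomposition must satisfy three properties: every vertex lies in some bag; for every edge, both endpoints lie together in some bag; and for every vertex, the bags containing it form a connected subtree. Here vertex 7 appears in no bag, so the decomposition is invalid.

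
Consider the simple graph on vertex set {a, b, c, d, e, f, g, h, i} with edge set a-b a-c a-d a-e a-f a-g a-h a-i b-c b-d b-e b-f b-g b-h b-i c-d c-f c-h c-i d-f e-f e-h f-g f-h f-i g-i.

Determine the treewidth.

A width-4 tree decomposition is:
Bags: B1 = {a, b, c, f, i}  B2 = {a, b, c, d, f}  B3 = {a, b, c, f, h}  B4 = {a, b, f, g, i}  B5 = {a, b, e, f, h}
Tree: B1–B2, B2–B3, B1–B4, B3–B5
Each bag holds 5 vertices, so the decomposition has width 4, which upper-bounds the treewidth. On the other hand G contains the 5-clique {a, b, f, g, i}. A clique must lie in a single bag of any decomposition, so no decomposition can have width below 4. Hence tw(G) = 4 exactly.

4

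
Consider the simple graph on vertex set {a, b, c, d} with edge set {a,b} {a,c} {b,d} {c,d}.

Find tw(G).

2

A width-2 tree decomposition is:
Bags: B1 = {b, c, d}  B2 = {a, b, c}
Tree: B1–B2
Every bag has size at most 3, so the width is 3 − 1 = 2 and tw(G) ≤ 2. For the lower bound, G contains the cycle b–d–c–a–b, so G is not a forest; only forests have treewidth ≤ 1, hence tw(G) ≥ 2. Therefore the treewidth is 2.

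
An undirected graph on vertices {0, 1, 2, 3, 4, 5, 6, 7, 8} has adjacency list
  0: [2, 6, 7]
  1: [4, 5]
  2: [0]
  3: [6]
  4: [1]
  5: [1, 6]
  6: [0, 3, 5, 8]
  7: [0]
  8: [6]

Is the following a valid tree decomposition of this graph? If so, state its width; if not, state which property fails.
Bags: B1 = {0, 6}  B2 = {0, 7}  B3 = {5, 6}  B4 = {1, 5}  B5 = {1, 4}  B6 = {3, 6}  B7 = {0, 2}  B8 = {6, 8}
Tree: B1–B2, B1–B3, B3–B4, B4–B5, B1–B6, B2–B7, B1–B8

Every vertex of G appears in some bag (union = {0, 1, 2, 3, 4, 5, 6, 7, 8}); every edge is covered by a bag; and for each vertex v the set of bags containing v is connected in the bag tree. The decomposition is therefore valid. The largest bag has 2 vertices, so the width is 1.

Yes; width 1.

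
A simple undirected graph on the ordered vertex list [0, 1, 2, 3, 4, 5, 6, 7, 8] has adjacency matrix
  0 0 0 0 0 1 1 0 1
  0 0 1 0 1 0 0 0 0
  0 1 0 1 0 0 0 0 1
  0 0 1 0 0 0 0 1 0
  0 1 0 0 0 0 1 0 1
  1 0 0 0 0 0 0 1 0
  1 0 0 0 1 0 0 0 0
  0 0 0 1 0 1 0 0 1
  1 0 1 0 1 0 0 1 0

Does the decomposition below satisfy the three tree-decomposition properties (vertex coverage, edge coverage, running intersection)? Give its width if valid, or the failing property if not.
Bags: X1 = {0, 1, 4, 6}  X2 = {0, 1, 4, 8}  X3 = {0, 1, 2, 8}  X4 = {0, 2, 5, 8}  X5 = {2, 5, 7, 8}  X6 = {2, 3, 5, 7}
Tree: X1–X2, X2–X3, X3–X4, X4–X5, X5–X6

Yes; width 3.

Vertex coverage: the bags together contain {0, 1, 2, 3, 4, 5, 6, 7, 8}, the full vertex set. Edge coverage: each edge of G has both endpoints in at least one bag. Running intersection: for every vertex, the bags containing it form a connected subtree. All three properties hold, so this is a valid tree decomposition of width max|bag| − 1 = 3, and hence tw(G) ≤ 3.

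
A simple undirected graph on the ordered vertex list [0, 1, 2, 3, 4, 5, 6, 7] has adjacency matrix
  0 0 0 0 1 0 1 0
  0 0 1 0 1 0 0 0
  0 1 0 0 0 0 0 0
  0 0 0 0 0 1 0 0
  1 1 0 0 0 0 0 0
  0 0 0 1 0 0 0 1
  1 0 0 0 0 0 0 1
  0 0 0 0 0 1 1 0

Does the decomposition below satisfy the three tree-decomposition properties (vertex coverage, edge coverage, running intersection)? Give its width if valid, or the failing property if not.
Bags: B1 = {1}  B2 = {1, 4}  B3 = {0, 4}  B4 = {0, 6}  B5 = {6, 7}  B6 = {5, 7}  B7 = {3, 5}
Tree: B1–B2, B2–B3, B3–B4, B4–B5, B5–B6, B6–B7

No — vertex 2 appears in no bag.

A tree decomposition must satisfy three properties: every vertex lies in some bag; for every edge, both endpoints lie together in some bag; and for every vertex, the bags containing it form a connected subtree. Here vertex 2 appears in no bag, so the decomposition is invalid.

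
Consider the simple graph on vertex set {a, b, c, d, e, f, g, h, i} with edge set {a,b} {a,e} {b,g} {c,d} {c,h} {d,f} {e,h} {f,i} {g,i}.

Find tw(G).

A width-2 tree decomposition is:
Bags: B1 = {a, b, e}  B2 = {b, e, h}  B3 = {b, c, h}  B4 = {b, c, d}  B5 = {b, d, f}  B6 = {b, f, i}  B7 = {b, g, i}
Tree: B1–B2, B2–B3, B3–B4, B4–B5, B5–B6, B6–B7
The largest bag has 3 vertices, giving width 2; this decomposition certifies tw(G) ≤ 2. The edges b–a–e–h–c–d–f–i–g–b form a cycle, so G is not a tree and its treewidth is at least 2. Therefore the treewidth is 2.

2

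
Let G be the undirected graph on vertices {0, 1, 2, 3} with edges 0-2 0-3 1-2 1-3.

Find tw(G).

A width-2 tree decomposition is:
Bags: B1 = {0, 1, 2}  B2 = {0, 1, 3}
Tree: B1–B2
Every bag has size at most 3, so the width is 3 − 1 = 2 and tw(G) ≤ 2. For the lower bound, G contains the cycle 0–2–1–3–0, so G is not a forest; only forests have treewidth ≤ 1, hence tw(G) ≥ 2. Combining the bounds, tw(G) = 2.

2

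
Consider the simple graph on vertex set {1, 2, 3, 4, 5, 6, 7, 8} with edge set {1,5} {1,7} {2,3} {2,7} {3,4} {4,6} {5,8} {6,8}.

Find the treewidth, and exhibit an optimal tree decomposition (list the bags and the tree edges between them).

The largest bag has 3 vertices, giving width 2; this decomposition certifies tw(G) ≤ 2. The edges 8–5–1–7–2–3–4–6–8 form a cycle, so G is not a tree and its treewidth is at least 2. Hence tw(G) = 2 exactly.

Treewidth 2.
Bags: B1 = {1, 5, 8}  B2 = {1, 7, 8}  B3 = {2, 7, 8}  B4 = {2, 3, 8}  B5 = {3, 4, 8}  B6 = {4, 6, 8}
Tree: B1–B2, B2–B3, B3–B4, B4–B5, B5–B6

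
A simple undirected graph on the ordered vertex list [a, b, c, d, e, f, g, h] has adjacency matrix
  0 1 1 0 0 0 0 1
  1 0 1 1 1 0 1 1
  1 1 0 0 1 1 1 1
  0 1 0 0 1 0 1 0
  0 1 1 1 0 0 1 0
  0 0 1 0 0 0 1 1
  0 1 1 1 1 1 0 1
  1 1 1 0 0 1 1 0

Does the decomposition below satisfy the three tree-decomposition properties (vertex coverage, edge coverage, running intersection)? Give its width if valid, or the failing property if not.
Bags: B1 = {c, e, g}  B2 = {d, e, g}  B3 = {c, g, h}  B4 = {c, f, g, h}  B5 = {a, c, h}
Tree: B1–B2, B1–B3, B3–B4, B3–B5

A tree decomposition must satisfy three properties: every vertex lies in some bag; for every edge, both endpoints lie together in some bag; and for every vertex, the bags containing it form a connected subtree. Here vertex b appears in no bag, so the decomposition is invalid.

No — vertex b appears in no bag.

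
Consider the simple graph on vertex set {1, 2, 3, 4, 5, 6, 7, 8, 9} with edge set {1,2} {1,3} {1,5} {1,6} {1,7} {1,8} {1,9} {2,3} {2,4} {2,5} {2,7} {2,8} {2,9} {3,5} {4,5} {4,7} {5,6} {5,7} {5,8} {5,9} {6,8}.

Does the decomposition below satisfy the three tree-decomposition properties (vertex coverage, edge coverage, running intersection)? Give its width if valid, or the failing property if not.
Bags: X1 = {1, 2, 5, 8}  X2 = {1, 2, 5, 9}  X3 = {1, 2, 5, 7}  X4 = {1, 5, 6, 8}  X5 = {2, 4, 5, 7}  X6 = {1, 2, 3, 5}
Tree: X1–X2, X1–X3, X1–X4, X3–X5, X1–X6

Yes; width 3.

Checking the three conditions: (i) the bags cover all of {1, 2, 3, 4, 5, 6, 7, 8, 9}; (ii) for each edge, some bag contains both endpoints; (iii) the bags containing any fixed vertex form a subtree. All hold, so the decomposition is valid with width 4 − 1 = 3.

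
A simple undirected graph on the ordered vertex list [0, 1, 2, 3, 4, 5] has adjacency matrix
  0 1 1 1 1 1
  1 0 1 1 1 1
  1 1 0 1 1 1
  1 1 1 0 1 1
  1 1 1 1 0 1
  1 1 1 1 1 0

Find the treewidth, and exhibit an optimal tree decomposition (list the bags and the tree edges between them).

Treewidth 5.
One optimal decomposition is:
Bags: B1 = {0, 1, 2, 3, 4, 5}
Tree: (single bag)

With just one bag of size 6, the width is 6 − 1 = 5, so tw(G) ≤ 5. On the other hand G contains the 6-clique {0, 1, 2, 3, 4, 5}. A clique must lie in a single bag of any decomposition, so no decomposition can have width below 5. Combining the bounds, tw(G) = 5.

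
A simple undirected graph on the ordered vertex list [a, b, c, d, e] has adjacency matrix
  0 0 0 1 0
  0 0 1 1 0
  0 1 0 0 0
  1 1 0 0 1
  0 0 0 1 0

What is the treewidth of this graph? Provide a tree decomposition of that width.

Every bag has size at most 2, so the width is 2 − 1 = 1 and tw(G) ≤ 1. Since G has at least one edge (e.g. d–e), it is not an edgeless graph, so tw(G) ≥ 1. Therefore the treewidth is 1.

Treewidth 1.
One such decomposition:
Bags: B1 = {d, e}  B2 = {a, d}  B3 = {b, d}  B4 = {b, c}
Tree: B1–B2, B2–B3, B3–B4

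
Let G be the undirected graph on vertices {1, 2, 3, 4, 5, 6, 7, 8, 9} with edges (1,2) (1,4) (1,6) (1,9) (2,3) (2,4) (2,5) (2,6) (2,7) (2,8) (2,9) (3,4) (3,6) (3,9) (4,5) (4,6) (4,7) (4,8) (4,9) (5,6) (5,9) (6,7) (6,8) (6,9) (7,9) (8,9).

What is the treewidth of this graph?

A width-4 tree decomposition is:
Bags: B1 = {2, 4, 5, 6, 9}  B2 = {2, 4, 6, 7, 9}  B3 = {2, 4, 6, 8, 9}  B4 = {2, 3, 4, 6, 9}  B5 = {1, 2, 4, 6, 9}
Tree: B1–B2, B2–B3, B3–B4, B2–B5
Each bag holds 5 vertices, so the decomposition has width 4, which upper-bounds the treewidth. Conversely, {1, 2, 4, 6, 9} is a clique of size 5, and the vertices of any clique must share a bag in every tree decomposition; so some bag has ≥ 5 vertices and tw(G) ≥ 4. The upper and lower bounds meet at 4, so that is the treewidth.

4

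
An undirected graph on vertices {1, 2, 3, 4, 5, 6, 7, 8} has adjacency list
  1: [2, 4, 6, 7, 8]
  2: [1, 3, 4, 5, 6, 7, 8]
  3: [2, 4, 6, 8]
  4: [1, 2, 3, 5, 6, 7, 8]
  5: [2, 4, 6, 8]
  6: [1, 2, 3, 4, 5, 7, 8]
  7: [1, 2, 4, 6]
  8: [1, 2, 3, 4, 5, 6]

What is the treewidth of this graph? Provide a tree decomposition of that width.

Treewidth 4.
One optimal decomposition is:
Bags: B1 = {1, 2, 4, 6, 8}  B2 = {2, 4, 5, 6, 8}  B3 = {2, 3, 4, 6, 8}  B4 = {1, 2, 4, 6, 7}
Tree: B1–B2, B1–B3, B1–B4

The largest bag has 5 vertices, giving width 4; this decomposition certifies tw(G) ≤ 4. On the other hand G contains the 5-clique {1, 2, 4, 6, 8}. A clique must lie in a single bag of any decomposition, so no decomposition can have width below 4. The upper and lower bounds meet at 4, so that is the treewidth.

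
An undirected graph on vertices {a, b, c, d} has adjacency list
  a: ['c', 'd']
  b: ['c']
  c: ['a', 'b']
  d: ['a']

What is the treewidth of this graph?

A width-1 tree decomposition is:
Bags: B1 = {a, c}  B2 = {a, d}  B3 = {b, c}
Tree: B1–B2, B1–B3
Each bag holds 2 vertices, so the decomposition has width 1, which upper-bounds the treewidth. G has an edge, so its treewidth is at least 1. Therefore the treewidth is 1.

1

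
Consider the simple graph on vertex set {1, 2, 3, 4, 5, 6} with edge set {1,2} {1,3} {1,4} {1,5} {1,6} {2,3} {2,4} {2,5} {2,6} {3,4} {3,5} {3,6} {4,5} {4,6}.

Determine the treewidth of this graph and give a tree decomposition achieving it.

Each bag holds 5 vertices, so the decomposition has width 4, which upper-bounds the treewidth. On the other hand G contains the 5-clique {1, 2, 3, 4, 5}. A clique must lie in a single bag of any decomposition, so no decomposition can have width below 4. Combining the bounds, tw(G) = 4.

Treewidth 4.
Bags: B1 = {1, 2, 3, 4, 5}  B2 = {1, 2, 3, 4, 6}
Tree: B1–B2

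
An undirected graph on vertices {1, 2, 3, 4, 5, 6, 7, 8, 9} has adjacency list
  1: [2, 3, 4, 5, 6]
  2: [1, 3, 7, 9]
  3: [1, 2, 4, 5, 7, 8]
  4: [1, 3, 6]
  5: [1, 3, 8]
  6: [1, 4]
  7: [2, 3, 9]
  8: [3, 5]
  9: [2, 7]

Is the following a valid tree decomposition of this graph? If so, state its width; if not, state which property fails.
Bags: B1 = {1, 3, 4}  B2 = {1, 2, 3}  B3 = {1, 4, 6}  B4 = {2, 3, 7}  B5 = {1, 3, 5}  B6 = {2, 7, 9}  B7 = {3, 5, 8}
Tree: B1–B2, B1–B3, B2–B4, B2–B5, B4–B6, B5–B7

Yes; width 2.

Checking the three conditions: (i) the bags cover all of {1, 2, 3, 4, 5, 6, 7, 8, 9}; (ii) for each edge, some bag contains both endpoints; (iii) the bags containing any fixed vertex form a subtree. All hold, so the decomposition is valid with width 3 − 1 = 2.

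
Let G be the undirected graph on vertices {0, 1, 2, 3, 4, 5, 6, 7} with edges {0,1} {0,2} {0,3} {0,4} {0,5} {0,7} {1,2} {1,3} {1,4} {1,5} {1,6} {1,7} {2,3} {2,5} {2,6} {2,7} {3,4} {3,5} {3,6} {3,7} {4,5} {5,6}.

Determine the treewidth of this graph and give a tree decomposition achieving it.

Every bag has size at most 5, so the width is 5 − 1 = 4 and tw(G) ≤ 4. On the other hand G contains the 5-clique {0, 1, 2, 3, 5}. A clique must lie in a single bag of any decomposition, so no decomposition can have width below 4. The upper and lower bounds meet at 4, so that is the treewidth.

Treewidth 4.
One optimal decomposition is:
Bags: B1 = {0, 1, 2, 3, 5}  B2 = {0, 1, 3, 4, 5}  B3 = {0, 1, 2, 3, 7}  B4 = {1, 2, 3, 5, 6}
Tree: B1–B2, B1–B3, B1–B4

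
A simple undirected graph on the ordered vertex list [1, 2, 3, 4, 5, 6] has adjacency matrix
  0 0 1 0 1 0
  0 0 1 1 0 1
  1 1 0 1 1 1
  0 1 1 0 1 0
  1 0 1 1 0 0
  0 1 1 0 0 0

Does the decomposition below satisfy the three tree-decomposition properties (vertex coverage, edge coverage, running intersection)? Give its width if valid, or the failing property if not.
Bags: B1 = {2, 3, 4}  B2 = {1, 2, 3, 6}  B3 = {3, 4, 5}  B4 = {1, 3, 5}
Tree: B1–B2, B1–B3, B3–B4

A tree decomposition must satisfy three properties: every vertex lies in some bag; for every edge, both endpoints lie together in some bag; and for every vertex, the bags containing it form a connected subtree. Here bags containing vertex 1 are not connected in the tree, so the decomposition is invalid.

No — bags containing vertex 1 are not connected in the tree.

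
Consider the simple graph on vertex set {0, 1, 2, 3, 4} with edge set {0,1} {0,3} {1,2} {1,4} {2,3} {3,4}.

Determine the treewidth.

A width-2 tree decomposition is:
Bags: B1 = {1, 3, 4}  B2 = {1, 2, 3}  B3 = {0, 1, 3}
Tree: B1–B2, B2–B3
The largest bag has 3 vertices, giving width 2; this decomposition certifies tw(G) ≤ 2. The edges 4–3–2–1–4 form a cycle, so G is not a tree and its treewidth is at least 2. Hence tw(G) = 2 exactly.

2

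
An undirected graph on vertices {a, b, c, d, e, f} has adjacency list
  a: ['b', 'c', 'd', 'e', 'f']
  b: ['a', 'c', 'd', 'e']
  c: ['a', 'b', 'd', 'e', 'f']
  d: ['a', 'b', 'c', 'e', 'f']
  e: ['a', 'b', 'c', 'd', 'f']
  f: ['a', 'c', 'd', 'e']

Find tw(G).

4

A width-4 tree decomposition is:
Bags: B1 = {a, c, d, e, f}  B2 = {a, b, c, d, e}
Tree: B1–B2
The largest bag has 5 vertices, giving width 4; this decomposition certifies tw(G) ≤ 4. Conversely, {a, c, d, e, f} is a clique of size 5, and the vertices of any clique must share a bag in every tree decomposition; so some bag has ≥ 5 vertices and tw(G) ≥ 4. The upper and lower bounds meet at 4, so that is the treewidth.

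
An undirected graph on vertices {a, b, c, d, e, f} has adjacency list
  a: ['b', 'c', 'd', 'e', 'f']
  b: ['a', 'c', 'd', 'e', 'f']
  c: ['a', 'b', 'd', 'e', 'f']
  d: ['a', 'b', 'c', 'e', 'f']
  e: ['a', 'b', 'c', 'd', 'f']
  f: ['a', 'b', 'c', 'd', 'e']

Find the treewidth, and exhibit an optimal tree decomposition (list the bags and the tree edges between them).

Treewidth 5.
Bags: B1 = {a, b, c, d, e, f}
Tree: (single bag)

With just one bag of size 6, the width is 6 − 1 = 5, so tw(G) ≤ 5. For the lower bound, the 6 vertices {a, b, c, d, e, f} are pairwise adjacent, and any tree decomposition puts a clique entirely inside one bag — forcing width ≥ 5. The upper and lower bounds meet at 5, so that is the treewidth.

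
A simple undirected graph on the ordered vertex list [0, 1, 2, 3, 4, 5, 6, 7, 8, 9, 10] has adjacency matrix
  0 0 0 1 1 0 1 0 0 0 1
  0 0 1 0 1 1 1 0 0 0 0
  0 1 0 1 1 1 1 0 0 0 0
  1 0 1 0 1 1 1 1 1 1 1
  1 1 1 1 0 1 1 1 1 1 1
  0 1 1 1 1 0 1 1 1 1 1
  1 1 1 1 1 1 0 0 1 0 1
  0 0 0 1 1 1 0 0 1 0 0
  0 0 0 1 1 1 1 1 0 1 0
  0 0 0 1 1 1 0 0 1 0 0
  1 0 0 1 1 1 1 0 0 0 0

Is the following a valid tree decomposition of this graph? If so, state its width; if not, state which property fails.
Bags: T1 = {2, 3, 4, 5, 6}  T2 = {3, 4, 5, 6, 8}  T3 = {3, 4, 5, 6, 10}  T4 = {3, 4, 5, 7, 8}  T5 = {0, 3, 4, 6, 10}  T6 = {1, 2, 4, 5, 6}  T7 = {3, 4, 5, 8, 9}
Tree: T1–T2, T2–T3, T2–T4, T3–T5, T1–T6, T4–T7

Vertex coverage: the bags together contain {0, 1, 2, 3, 4, 5, 6, 7, 8, 9, 10}, the full vertex set. Edge coverage: each edge of G has both endpoints in at least one bag. Running intersection: for every vertex, the bags containing it form a connected subtree. All three properties hold, so this is a valid tree decomposition of width max|bag| − 1 = 4, and hence tw(G) ≤ 4.

Yes; width 4.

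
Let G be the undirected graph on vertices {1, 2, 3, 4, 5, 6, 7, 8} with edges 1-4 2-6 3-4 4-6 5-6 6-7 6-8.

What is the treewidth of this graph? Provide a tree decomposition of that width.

Each bag holds 2 vertices, so the decomposition has width 1, which upper-bounds the treewidth. G has an edge, so its treewidth is at least 1. Therefore the treewidth is 1.

Treewidth 1.
One such decomposition:
Bags: B1 = {4, 6}  B2 = {6, 8}  B3 = {3, 4}  B4 = {5, 6}  B5 = {6, 7}  B6 = {1, 4}  B7 = {2, 6}
Tree: B1–B2, B1–B3, B2–B4, B4–B5, B3–B6, B1–B7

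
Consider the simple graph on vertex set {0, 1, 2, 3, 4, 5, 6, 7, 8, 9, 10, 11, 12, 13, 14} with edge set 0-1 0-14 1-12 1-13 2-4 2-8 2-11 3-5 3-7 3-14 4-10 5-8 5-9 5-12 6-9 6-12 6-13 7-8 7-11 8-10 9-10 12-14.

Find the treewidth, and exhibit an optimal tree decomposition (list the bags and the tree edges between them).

Treewidth 3.
One such decomposition:
Bags: B1 = {0, 1, 6, 13}  B2 = {0, 1, 6, 12}  B3 = {0, 6, 12, 14}  B4 = {6, 9, 12, 14}  B5 = {5, 9, 12, 14}  B6 = {3, 5, 9, 14}  B7 = {3, 5, 9, 10}  B8 = {3, 5, 8, 10}  B9 = {3, 7, 8, 10}  B10 = {4, 7, 8, 10}  B11 = {2, 4, 7, 8}  B12 = {2, 4, 7, 11}
Tree: B1–B2, B2–B3, B3–B4, B4–B5, B5–B6, B6–B7, B7–B8, B8–B9, B9–B10, B10–B11, B11–B12

Every bag has size at most 4, so the width is 4 − 1 = 3 and tw(G) ≤ 3. For the lower bound: the 4 vertex sets {0,1,13}, {6}, {12}, {3,5,9,14} are disjoint, each induces a connected subgraph, and every pair is joined by at least one edge of G. Contracting each set to a single vertex therefore yields K_{4} as a minor, and since treewidth is minor-monotone, tw(G) ≥ tw(K_{4}) = 3. Hence tw(G) = 3 exactly.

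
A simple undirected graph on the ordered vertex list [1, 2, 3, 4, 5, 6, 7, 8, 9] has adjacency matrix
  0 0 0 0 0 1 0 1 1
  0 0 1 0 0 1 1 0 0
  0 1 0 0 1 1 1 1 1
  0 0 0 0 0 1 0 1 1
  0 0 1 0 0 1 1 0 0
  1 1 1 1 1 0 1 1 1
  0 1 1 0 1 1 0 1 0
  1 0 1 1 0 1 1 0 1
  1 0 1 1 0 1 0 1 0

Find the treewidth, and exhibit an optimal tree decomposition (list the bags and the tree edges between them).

The largest bag has 4 vertices, giving width 3; this decomposition certifies tw(G) ≤ 3. Conversely, {1, 6, 8, 9} is a clique of size 4, and the vertices of any clique must share a bag in every tree decomposition; so some bag has ≥ 4 vertices and tw(G) ≥ 3. Therefore the treewidth is 3.

Treewidth 3.
One such decomposition:
Bags: B1 = {3, 6, 7, 8}  B2 = {3, 6, 8, 9}  B3 = {1, 6, 8, 9}  B4 = {3, 5, 6, 7}  B5 = {4, 6, 8, 9}  B6 = {2, 3, 6, 7}
Tree: B1–B2, B2–B3, B1–B4, B2–B5, B4–B6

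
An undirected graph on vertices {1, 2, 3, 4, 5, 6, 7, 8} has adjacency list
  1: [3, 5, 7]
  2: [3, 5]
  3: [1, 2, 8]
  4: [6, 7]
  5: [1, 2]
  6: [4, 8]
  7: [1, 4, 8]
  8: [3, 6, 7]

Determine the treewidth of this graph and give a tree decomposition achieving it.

Each bag holds 3 vertices, so the decomposition has width 2, which upper-bounds the treewidth. The edges 2–5–1–3–2 form a cycle, so G is not a tree and its treewidth is at least 2. Therefore the treewidth is 2.

Treewidth 2.
One such decomposition:
Bags: B1 = {2, 3, 5}  B2 = {1, 3, 5}  B3 = {1, 3, 8}  B4 = {1, 7, 8}  B5 = {6, 7, 8}  B6 = {4, 6, 7}
Tree: B1–B2, B2–B3, B3–B4, B4–B5, B5–B6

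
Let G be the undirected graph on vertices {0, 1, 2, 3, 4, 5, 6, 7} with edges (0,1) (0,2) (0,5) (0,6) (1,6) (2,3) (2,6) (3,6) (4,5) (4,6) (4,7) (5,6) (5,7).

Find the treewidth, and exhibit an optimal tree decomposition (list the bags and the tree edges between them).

The largest bag has 3 vertices, giving width 2; this decomposition certifies tw(G) ≤ 2. For the lower bound, the 3 vertices {0, 1, 6} are pairwise adjacent, and any tree decomposition puts a clique entirely inside one bag — forcing width ≥ 2. The upper and lower bounds meet at 2, so that is the treewidth.

Treewidth 2.
One such decomposition:
Bags: B1 = {0, 5, 6}  B2 = {0, 1, 6}  B3 = {4, 5, 6}  B4 = {0, 2, 6}  B5 = {4, 5, 7}  B6 = {2, 3, 6}
Tree: B1–B2, B1–B3, B1–B4, B3–B5, B4–B6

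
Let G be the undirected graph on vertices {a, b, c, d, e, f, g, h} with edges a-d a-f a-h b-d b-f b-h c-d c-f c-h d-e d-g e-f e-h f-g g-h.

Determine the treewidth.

3

A width-3 tree decomposition is:
Bags: B1 = {d, f, g, h}  B2 = {b, d, f, h}  B3 = {d, e, f, h}  B4 = {a, d, f, h}  B5 = {c, d, f, h}
Tree: B1–B2, B2–B3, B3–B4, B4–B5
Every bag has size at most 4, so the width is 4 − 1 = 3 and tw(G) ≤ 3. For the lower bound: the 4 vertex sets {g,h}, {b,d}, {f}, {e} are disjoint, each induces a connected subgraph, and every pair is joined by at least one edge of G. Contracting each set to a single vertex therefore yields K_{4} as a minor, and since treewidth is minor-monotone, tw(G) ≥ tw(K_{4}) = 3. Hence tw(G) = 3 exactly.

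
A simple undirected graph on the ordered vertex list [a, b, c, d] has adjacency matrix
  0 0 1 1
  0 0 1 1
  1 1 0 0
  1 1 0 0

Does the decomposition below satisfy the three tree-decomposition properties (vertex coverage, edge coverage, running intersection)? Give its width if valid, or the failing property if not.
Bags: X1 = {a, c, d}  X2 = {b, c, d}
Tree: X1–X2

Yes; width 2.

Every vertex of G appears in some bag (union = {a, b, c, d}); every edge is covered by a bag; and for each vertex v the set of bags containing v is connected in the bag tree. The decomposition is therefore valid. The largest bag has 3 vertices, so the width is 2.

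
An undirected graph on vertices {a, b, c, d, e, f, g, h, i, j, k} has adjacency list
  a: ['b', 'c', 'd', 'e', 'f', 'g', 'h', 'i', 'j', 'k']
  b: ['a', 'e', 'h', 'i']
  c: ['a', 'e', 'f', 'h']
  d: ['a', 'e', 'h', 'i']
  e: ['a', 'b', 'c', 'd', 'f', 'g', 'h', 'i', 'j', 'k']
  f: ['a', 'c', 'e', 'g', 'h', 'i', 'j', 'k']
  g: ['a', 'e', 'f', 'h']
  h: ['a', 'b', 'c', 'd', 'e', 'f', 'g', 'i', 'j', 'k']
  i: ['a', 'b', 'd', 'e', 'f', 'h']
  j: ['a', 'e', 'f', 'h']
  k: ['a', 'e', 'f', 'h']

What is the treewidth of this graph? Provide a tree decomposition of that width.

Treewidth 4.
Bags: B1 = {a, e, f, h, i}  B2 = {a, d, e, h, i}  B3 = {a, c, e, f, h}  B4 = {a, e, f, h, k}  B5 = {a, e, f, h, j}  B6 = {a, e, f, g, h}  B7 = {a, b, e, h, i}
Tree: B1–B2, B1–B3, B3–B4, B1–B5, B1–B6, B2–B7

The largest bag has 5 vertices, giving width 4; this decomposition certifies tw(G) ≤ 4. For the lower bound, the 5 vertices {a, d, e, h, i} are pairwise adjacent, and any tree decomposition puts a clique entirely inside one bag — forcing width ≥ 4. The upper and lower bounds meet at 4, so that is the treewidth.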